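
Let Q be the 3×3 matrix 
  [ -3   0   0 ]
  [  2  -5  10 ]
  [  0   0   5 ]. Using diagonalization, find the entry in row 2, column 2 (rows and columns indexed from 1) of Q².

25

Characteristic polynomial: t^3 + 3t^2 - 25t - 75 = (t - 5)(t + 3)(t + 5), so the eigenvalues are -5, -3, 5.
t=5: eigenvector (0, 1, 1).
t=-5: eigenvector (0, 1, 0).
t=-3: eigenvector (1, 1, 0).
P = [[0, 0, 1], [1, 1, 1], [1, 0, 0]], D = diag(5, -5, -3), P⁻¹ = [[0, 0, 1], [-1, 1, -1], [1, 0, 0]].
Q² = P·diag(25, 25, 9)·P⁻¹ = [[9, 0, 0], [-16, 25, 0], [0, 0, 25]].
The requested entry is 25.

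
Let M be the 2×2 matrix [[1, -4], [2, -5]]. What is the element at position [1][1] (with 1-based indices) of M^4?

-79

Characteristic polynomial: μ^2 + 4μ + 3 = (μ + 1)(μ + 3), so the eigenvalues are -3, -1.
μ=-3: eigenvector (1, 1).
μ=-1: eigenvector (-2, -1).
P = [[1, -2], [1, -1]], D = diag(-3, -1), P⁻¹ = [[-1, 2], [-1, 1]].
M⁴ = P·diag(81, 1)·P⁻¹ = [[-79, 160], [-80, 161]].
The requested entry is -79.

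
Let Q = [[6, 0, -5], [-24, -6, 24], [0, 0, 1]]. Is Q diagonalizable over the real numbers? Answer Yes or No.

Characteristic polynomial: p(t) = t^3 - t^2 - 36t + 36 = (t - 6)(t - 1)(t + 6).
All 3 eigenvalues are distinct, so Q is diagonalizable.

Yes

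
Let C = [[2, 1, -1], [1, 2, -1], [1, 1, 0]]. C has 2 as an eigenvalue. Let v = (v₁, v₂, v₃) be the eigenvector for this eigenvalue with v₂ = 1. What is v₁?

1

C − 2I = [[0, 1, -1], [1, 0, -1], [1, 1, -2]].
Solving (C − 2I)v = 0 gives the eigenspace spanned by (1, 1, 1).
With v₂ = 1, v = (1, 1, 1), so v₁ = 1.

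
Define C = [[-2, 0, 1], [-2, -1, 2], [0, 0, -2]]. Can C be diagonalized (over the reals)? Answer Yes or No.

Characteristic polynomial: p(s) = s^3 + 5s^2 + 8s + 4 = (s + 1)(s + 2)^2.
s = -2 has algebraic multiplicity 2; rank(C + 2I) = 2, so geometric multiplicity = 1.
Geometric multiplicity < algebraic multiplicity, so C is not diagonalizable.

No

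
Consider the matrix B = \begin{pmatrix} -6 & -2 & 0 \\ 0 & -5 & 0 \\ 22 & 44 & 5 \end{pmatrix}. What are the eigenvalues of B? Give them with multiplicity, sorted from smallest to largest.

Characteristic polynomial: p(r) = r^3 + 6r^2 - 25r - 150 = (r - 5)(r + 5)(r + 6).
Roots (with multiplicity): -6, -5, 5.

-6, -5, 5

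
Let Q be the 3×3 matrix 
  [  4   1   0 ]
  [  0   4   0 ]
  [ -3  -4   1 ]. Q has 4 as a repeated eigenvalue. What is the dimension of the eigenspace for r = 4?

1

Q − 4I = [[0, 1, 0], [0, 0, 0], [-3, -4, -3]].
This matrix has rank 2, so its null space has dimension 3 − 2 = 1.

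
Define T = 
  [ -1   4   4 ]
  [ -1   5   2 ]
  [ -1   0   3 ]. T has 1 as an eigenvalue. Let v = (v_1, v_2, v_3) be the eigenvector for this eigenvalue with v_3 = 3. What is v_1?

T − 1I = [[-2, 4, 4], [-1, 4, 2], [-1, 0, 2]].
Solving (T − 1I)v = 0 gives the eigenspace spanned by (6, 0, 3).
With v_3 = 3, v = (6, 0, 3), so v_1 = 6.

6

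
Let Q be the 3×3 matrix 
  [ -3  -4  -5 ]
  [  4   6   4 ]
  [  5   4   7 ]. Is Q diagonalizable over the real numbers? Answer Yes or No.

Characteristic polynomial: p(r) = r^3 - 10r^2 + 28r - 24 = (r - 6)(r - 2)^2.
r = 2 has algebraic multiplicity 2; rank(Q − 2I) = 2, so geometric multiplicity = 1.
Geometric multiplicity < algebraic multiplicity, so Q is not diagonalizable.

No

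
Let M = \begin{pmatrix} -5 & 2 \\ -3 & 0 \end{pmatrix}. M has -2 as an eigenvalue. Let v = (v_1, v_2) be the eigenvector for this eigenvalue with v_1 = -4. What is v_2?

-6

M + 2I = [[-3, 2], [-3, 2]].
Solving (M + 2I)v = 0 gives the eigenspace spanned by (-4, -6).
With v_1 = -4, v = (-4, -6), so v_2 = -6.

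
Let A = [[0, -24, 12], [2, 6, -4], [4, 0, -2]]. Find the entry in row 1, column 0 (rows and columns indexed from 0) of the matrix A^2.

Characteristic polynomial: λ^3 - 4λ^2 - 12λ = λ(λ - 6)(λ + 2), so the eigenvalues are -2, 0, 6.
λ=0: eigenvector (1, 1, 2).
λ=-2: eigenvector (0, 1, 2).
λ=6: eigenvector (2, 0, 1).
P = [[1, 0, 2], [1, 1, 0], [2, 2, 1]], D = diag(0, -2, 6), P⁻¹ = [[1, 4, -2], [-1, -3, 2], [0, -2, 1]].
A² = P·diag(0, 4, 36)·P⁻¹ = [[0, -144, 72], [-4, -12, 8], [-8, -96, 52]].
The requested entry is -4.

-4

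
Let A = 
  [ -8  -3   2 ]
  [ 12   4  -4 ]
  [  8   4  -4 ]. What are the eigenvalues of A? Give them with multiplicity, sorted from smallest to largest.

-4, -2, -2

Characteristic polynomial: p(s) = s^3 + 8s^2 + 20s + 16 = (s + 2)^2(s + 4).
Roots (with multiplicity): -4, -2, -2.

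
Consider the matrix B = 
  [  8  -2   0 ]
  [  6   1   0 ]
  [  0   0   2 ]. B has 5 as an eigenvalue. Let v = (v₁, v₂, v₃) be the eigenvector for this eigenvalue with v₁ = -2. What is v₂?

B − 5I = [[3, -2, 0], [6, -4, 0], [0, 0, -3]].
Solving (B − 5I)v = 0 gives the eigenspace spanned by (-2, -3, 0).
With v₁ = -2, v = (-2, -3, 0), so v₂ = -3.

-3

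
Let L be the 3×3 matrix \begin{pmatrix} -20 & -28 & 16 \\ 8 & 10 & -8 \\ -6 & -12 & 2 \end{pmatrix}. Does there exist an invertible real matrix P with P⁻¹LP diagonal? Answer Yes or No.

Yes

Characteristic polynomial: p(μ) = μ^3 + 8μ^2 + 4μ - 48 = (μ - 2)(μ + 4)(μ + 6).
All 3 eigenvalues are distinct, so L is diagonalizable.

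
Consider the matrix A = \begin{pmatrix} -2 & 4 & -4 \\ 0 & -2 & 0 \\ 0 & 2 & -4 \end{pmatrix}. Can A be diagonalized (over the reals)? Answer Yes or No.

Yes

Characteristic polynomial: p(r) = r^3 + 8r^2 + 20r + 16 = (r + 2)^2(r + 4).
r = -2 has algebraic multiplicity 2; rank(A + 2I) = 1, so geometric multiplicity = 2.
Every eigenvalue has geometric = algebraic multiplicity, so A is diagonalizable.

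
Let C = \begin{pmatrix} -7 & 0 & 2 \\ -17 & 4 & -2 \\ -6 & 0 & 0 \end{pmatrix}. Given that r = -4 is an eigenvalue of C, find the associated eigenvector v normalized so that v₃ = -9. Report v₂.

C + 4I = [[-3, 0, 2], [-17, 8, -2], [-6, 0, 4]].
Solving (C + 4I)v = 0 gives the eigenspace spanned by (-6, -15, -9).
With v₃ = -9, v = (-6, -15, -9), so v₂ = -15.

-15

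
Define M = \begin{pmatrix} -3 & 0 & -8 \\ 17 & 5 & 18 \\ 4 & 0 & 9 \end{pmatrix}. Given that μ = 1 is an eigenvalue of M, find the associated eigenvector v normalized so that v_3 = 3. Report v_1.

M − 1I = [[-4, 0, -8], [17, 4, 18], [4, 0, 8]].
Solving (M − 1I)v = 0 gives the eigenspace spanned by (-6, 12, 3).
With v_3 = 3, v = (-6, 12, 3), so v_1 = -6.

-6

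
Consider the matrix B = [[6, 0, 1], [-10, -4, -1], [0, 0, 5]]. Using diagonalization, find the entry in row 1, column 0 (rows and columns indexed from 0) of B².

-20

Characteristic polynomial: t^3 - 7t^2 - 14t + 120 = (t - 6)(t - 5)(t + 4), so the eigenvalues are -4, 5, 6.
t=6: eigenvector (1, -1, 0).
t=-4: eigenvector (0, 1, 0).
t=5: eigenvector (-1, 1, 1).
P = [[1, 0, -1], [-1, 1, 1], [0, 0, 1]], D = diag(6, -4, 5), P⁻¹ = [[1, 0, 1], [1, 1, 0], [0, 0, 1]].
B² = P·diag(36, 16, 25)·P⁻¹ = [[36, 0, 11], [-20, 16, -11], [0, 0, 25]].
The requested entry is -20.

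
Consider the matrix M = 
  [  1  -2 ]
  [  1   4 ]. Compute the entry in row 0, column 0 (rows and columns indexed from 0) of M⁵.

Characteristic polynomial: s^2 - 5s + 6 = (s - 3)(s - 2), so the eigenvalues are 2, 3.
s=2: eigenvector (2, -1).
s=3: eigenvector (-1, 1).
P = [[2, -1], [-1, 1]], D = diag(2, 3), P⁻¹ = [[1, 1], [1, 2]].
M⁵ = P·diag(32, 243)·P⁻¹ = [[-179, -422], [211, 454]].
The requested entry is -179.

-179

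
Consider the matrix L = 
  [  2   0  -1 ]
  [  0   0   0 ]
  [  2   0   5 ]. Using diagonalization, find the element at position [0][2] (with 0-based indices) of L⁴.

-175

Characteristic polynomial: t^3 - 7t^2 + 12t = t(t - 4)(t - 3), so the eigenvalues are 0, 3, 4.
t=3: eigenvector (1, 0, -1).
t=0: eigenvector (0, 1, 0).
t=4: eigenvector (-1, 0, 2).
P = [[1, 0, -1], [0, 1, 0], [-1, 0, 2]], D = diag(3, 0, 4), P⁻¹ = [[2, 0, 1], [0, 1, 0], [1, 0, 1]].
L⁴ = P·diag(81, 0, 256)·P⁻¹ = [[-94, 0, -175], [0, 0, 0], [350, 0, 431]].
The requested entry is -175.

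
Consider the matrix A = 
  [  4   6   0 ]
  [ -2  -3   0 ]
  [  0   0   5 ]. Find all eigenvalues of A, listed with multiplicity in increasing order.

Characteristic polynomial: p(μ) = μ^3 - 6μ^2 + 5μ = μ(μ - 5)(μ - 1).
Roots (with multiplicity): 0, 1, 5.

0, 1, 5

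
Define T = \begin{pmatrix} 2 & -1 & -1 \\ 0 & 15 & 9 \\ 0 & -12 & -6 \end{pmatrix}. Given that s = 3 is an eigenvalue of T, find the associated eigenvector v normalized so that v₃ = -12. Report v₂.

T − 3I = [[-1, -1, -1], [0, 12, 9], [0, -12, -9]].
Solving (T − 3I)v = 0 gives the eigenspace spanned by (3, 9, -12).
With v₃ = -12, v = (3, 9, -12), so v₂ = 9.

9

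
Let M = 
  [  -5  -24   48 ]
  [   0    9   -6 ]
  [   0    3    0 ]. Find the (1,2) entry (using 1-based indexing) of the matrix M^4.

Characteristic polynomial: λ^3 - 4λ^2 - 27λ + 90 = (λ - 6)(λ - 3)(λ + 5), so the eigenvalues are -5, 3, 6.
λ=-5: eigenvector (1, 0, 0).
λ=6: eigenvector (0, 2, 1).
λ=3: eigenvector (3, 1, 1).
P = [[1, 0, 3], [0, 2, 1], [0, 1, 1]], D = diag(-5, 6, 3), P⁻¹ = [[1, 3, -6], [0, 1, -1], [0, -1, 2]].
M⁴ = P·diag(625, 1296, 81)·P⁻¹ = [[625, 1632, -3264], [0, 2511, -2430], [0, 1215, -1134]].
The requested entry is 1632.

1632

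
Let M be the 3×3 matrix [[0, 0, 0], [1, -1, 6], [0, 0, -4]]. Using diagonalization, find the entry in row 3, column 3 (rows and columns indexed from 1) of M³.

-64

Characteristic polynomial: r^3 + 5r^2 + 4r = r(r + 1)(r + 4), so the eigenvalues are -4, -1, 0.
r=0: eigenvector (1, 1, 0).
r=-1: eigenvector (0, 1, 0).
r=-4: eigenvector (0, -2, 1).
P = [[1, 0, 0], [1, 1, -2], [0, 0, 1]], D = diag(0, -1, -4), P⁻¹ = [[1, 0, 0], [-1, 1, 2], [0, 0, 1]].
M³ = P·diag(0, -1, -64)·P⁻¹ = [[0, 0, 0], [1, -1, 126], [0, 0, -64]].
The requested entry is -64.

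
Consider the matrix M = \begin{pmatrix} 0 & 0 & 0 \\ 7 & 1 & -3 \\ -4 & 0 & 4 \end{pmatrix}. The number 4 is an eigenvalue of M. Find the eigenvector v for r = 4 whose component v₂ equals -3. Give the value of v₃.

M − 4I = [[-4, 0, 0], [7, -3, -3], [-4, 0, 0]].
Solving (M − 4I)v = 0 gives the eigenspace spanned by (0, -3, 3).
With v₂ = -3, v = (0, -3, 3), so v₃ = 3.

3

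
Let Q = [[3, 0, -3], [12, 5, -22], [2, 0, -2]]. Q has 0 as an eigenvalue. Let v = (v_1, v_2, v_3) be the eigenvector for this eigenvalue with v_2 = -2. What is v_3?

Q = [[3, 0, -3], [12, 5, -22], [2, 0, -2]].
Solving (Q)v = 0 gives the eigenspace spanned by (-1, -2, -1).
With v_2 = -2, v = (-1, -2, -1), so v_3 = -1.

-1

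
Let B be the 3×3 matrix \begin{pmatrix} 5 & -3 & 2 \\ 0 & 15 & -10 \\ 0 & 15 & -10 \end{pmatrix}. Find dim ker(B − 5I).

B − 5I = [[0, -3, 2], [0, 10, -10], [0, 15, -15]].
This matrix has rank 2, so its null space has dimension 3 − 2 = 1.

1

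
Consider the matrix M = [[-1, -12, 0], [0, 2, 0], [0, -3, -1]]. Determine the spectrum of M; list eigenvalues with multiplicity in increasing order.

-1, -1, 2

Characteristic polynomial: p(λ) = λ^3 - 3λ - 2 = (λ - 2)(λ + 1)^2.
Roots (with multiplicity): -1, -1, 2.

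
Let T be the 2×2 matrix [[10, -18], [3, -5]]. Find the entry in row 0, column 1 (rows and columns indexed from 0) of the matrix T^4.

-1530

Characteristic polynomial: r^2 - 5r + 4 = (r - 4)(r - 1), so the eigenvalues are 1, 4.
r=4: eigenvector (3, 1).
r=1: eigenvector (2, 1).
P = [[3, 2], [1, 1]], D = diag(4, 1), P⁻¹ = [[1, -2], [-1, 3]].
T⁴ = P·diag(256, 1)·P⁻¹ = [[766, -1530], [255, -509]].
The requested entry is -1530.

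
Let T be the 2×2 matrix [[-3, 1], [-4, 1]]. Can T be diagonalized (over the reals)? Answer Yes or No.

Characteristic polynomial: p(λ) = λ^2 + 2λ + 1 = (λ + 1)^2.
λ = -1 has algebraic multiplicity 2; rank(T + 1I) = 1, so geometric multiplicity = 1.
Geometric multiplicity < algebraic multiplicity, so T is not diagonalizable.

No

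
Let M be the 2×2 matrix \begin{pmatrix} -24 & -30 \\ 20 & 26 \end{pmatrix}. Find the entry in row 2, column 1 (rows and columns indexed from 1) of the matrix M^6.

Characteristic polynomial: r^2 - 2r - 24 = (r - 6)(r + 4), so the eigenvalues are -4, 6.
r=6: eigenvector (-1, 1).
r=-4: eigenvector (3, -2).
P = [[-1, 3], [1, -2]], D = diag(6, -4), P⁻¹ = [[2, 3], [1, 1]].
M⁶ = P·diag(46656, 4096)·P⁻¹ = [[-81024, -127680], [85120, 131776]].
The requested entry is 85120.

85120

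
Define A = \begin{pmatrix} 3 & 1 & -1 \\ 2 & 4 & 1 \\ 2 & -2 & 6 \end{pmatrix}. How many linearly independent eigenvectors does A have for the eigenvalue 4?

1

A − 4I = [[-1, 1, -1], [2, 0, 1], [2, -2, 2]].
This matrix has rank 2, so its null space has dimension 3 − 2 = 1.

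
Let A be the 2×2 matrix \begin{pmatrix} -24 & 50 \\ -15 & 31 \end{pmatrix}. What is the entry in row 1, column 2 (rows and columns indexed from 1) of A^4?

12950

Characteristic polynomial: λ^2 - 7λ + 6 = (λ - 6)(λ - 1), so the eigenvalues are 1, 6.
λ=6: eigenvector (-5, -3).
λ=1: eigenvector (2, 1).
P = [[-5, 2], [-3, 1]], D = diag(6, 1), P⁻¹ = [[1, -2], [3, -5]].
A⁴ = P·diag(1296, 1)·P⁻¹ = [[-6474, 12950], [-3885, 7771]].
The requested entry is 12950.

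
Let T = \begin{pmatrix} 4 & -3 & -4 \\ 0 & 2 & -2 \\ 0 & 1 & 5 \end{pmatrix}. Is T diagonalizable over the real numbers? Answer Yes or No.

No

Characteristic polynomial: p(λ) = λ^3 - 11λ^2 + 40λ - 48 = (λ - 4)^2(λ - 3).
λ = 4 has algebraic multiplicity 2; rank(T − 4I) = 2, so geometric multiplicity = 1.
Geometric multiplicity < algebraic multiplicity, so T is not diagonalizable.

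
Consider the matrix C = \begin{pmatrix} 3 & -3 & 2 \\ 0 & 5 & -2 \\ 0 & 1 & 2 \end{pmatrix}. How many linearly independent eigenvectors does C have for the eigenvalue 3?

C − 3I = [[0, -3, 2], [0, 2, -2], [0, 1, -1]].
This matrix has rank 2, so its null space has dimension 3 − 2 = 1.

1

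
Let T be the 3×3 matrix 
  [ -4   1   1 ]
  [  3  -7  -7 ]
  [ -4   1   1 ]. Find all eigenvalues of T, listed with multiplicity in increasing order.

Characteristic polynomial: p(λ) = λ^3 + 10λ^2 + 25λ = λ(λ + 5)^2.
Roots (with multiplicity): -5, -5, 0.

-5, -5, 0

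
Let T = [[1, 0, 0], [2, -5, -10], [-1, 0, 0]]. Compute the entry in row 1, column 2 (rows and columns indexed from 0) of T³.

-250

Characteristic polynomial: μ^3 + 4μ^2 - 5μ = μ(μ - 1)(μ + 5), so the eigenvalues are -5, 0, 1.
μ=1: eigenvector (1, 2, -1).
μ=-5: eigenvector (0, 1, 0).
μ=0: eigenvector (0, -2, 1).
P = [[1, 0, 0], [2, 1, -2], [-1, 0, 1]], D = diag(1, -5, 0), P⁻¹ = [[1, 0, 0], [0, 1, 2], [1, 0, 1]].
T³ = P·diag(1, -125, 0)·P⁻¹ = [[1, 0, 0], [2, -125, -250], [-1, 0, 0]].
The requested entry is -250.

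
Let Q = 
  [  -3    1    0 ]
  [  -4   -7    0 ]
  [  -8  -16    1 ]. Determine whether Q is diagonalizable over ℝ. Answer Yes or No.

No

Characteristic polynomial: p(λ) = λ^3 + 9λ^2 + 15λ - 25 = (λ - 1)(λ + 5)^2.
λ = -5 has algebraic multiplicity 2; rank(Q + 5I) = 2, so geometric multiplicity = 1.
Geometric multiplicity < algebraic multiplicity, so Q is not diagonalizable.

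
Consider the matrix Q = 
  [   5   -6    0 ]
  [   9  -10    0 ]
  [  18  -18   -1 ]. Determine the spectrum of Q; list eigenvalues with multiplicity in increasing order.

-4, -1, -1

Characteristic polynomial: p(r) = r^3 + 6r^2 + 9r + 4 = (r + 1)^2(r + 4).
Roots (with multiplicity): -4, -1, -1.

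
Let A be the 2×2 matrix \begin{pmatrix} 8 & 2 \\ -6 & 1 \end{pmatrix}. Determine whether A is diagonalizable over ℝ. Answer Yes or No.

Yes

Characteristic polynomial: p(λ) = λ^2 - 9λ + 20 = (λ - 5)(λ - 4).
All 2 eigenvalues are distinct, so A is diagonalizable.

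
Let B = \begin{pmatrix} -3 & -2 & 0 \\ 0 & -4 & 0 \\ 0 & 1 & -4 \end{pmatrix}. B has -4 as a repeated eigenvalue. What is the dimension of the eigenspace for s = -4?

1

B + 4I = [[1, -2, 0], [0, 0, 0], [0, 1, 0]].
This matrix has rank 2, so its null space has dimension 3 − 2 = 1.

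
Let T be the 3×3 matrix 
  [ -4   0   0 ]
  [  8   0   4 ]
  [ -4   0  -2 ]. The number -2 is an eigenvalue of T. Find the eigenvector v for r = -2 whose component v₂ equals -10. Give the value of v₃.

T + 2I = [[-2, 0, 0], [8, 2, 4], [-4, 0, 0]].
Solving (T + 2I)v = 0 gives the eigenspace spanned by (0, -10, 5).
With v₂ = -10, v = (0, -10, 5), so v₃ = 5.

5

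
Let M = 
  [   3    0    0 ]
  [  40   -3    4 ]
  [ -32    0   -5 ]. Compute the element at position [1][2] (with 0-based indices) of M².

Characteristic polynomial: r^3 + 5r^2 - 9r - 45 = (r - 3)(r + 3)(r + 5), so the eigenvalues are -5, -3, 3.
r=-3: eigenvector (0, 1, 0).
r=3: eigenvector (1, 4, -4).
r=-5: eigenvector (0, -2, 1).
P = [[0, 1, 0], [1, 4, -2], [0, -4, 1]], D = diag(-3, 3, -5), P⁻¹ = [[4, 1, 2], [1, 0, 0], [4, 0, 1]].
M² = P·diag(9, 9, 25)·P⁻¹ = [[9, 0, 0], [-128, 9, -32], [64, 0, 25]].
The requested entry is -32.

-32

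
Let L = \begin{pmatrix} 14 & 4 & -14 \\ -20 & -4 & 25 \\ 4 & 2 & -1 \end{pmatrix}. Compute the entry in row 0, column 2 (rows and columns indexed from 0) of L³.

Characteristic polynomial: r^3 - 9r^2 + 20r - 12 = (r - 6)(r - 2)(r - 1), so the eigenvalues are 1, 2, 6.
r=6: eigenvector (1, -2, 0).
r=2: eigenvector (4, -5, 2).
r=1: eigenvector (2, -3, 1).
P = [[1, 4, 2], [-2, -5, -3], [0, 2, 1]], D = diag(6, 2, 1), P⁻¹ = [[1, 0, -2], [2, 1, -1], [-4, -2, 3]].
L³ = P·diag(216, 8, 1)·P⁻¹ = [[272, 28, -458], [-500, -34, 895], [28, 14, -13]].
The requested entry is -458.

-458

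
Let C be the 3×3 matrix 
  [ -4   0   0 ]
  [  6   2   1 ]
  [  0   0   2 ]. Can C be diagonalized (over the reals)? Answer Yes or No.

Characteristic polynomial: p(s) = s^3 - 12s + 16 = (s - 2)^2(s + 4).
s = 2 has algebraic multiplicity 2; rank(C − 2I) = 2, so geometric multiplicity = 1.
Geometric multiplicity < algebraic multiplicity, so C is not diagonalizable.

No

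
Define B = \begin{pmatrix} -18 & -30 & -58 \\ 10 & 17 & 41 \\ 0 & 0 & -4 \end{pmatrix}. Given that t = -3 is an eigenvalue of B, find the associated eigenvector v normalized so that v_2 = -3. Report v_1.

B + 3I = [[-15, -30, -58], [10, 20, 41], [0, 0, -1]].
Solving (B + 3I)v = 0 gives the eigenspace spanned by (6, -3, 0).
With v_2 = -3, v = (6, -3, 0), so v_1 = 6.

6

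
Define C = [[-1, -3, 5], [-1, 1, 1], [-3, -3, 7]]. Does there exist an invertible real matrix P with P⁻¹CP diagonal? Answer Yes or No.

Characteristic polynomial: p(μ) = μ^3 - 7μ^2 + 14μ - 8 = (μ - 4)(μ - 2)(μ - 1).
All 3 eigenvalues are distinct, so C is diagonalizable.

Yes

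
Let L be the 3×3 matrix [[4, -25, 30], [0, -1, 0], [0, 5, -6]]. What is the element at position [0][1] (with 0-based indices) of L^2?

Characteristic polynomial: t^3 + 3t^2 - 22t - 24 = (t - 4)(t + 1)(t + 6), so the eigenvalues are -6, -1, 4.
t=4: eigenvector (1, 0, 0).
t=-6: eigenvector (-3, 0, 1).
t=-1: eigenvector (-1, 1, 1).
P = [[1, -3, -1], [0, 0, 1], [0, 1, 1]], D = diag(4, -6, -1), P⁻¹ = [[1, -2, 3], [0, -1, 1], [0, 1, 0]].
L² = P·diag(16, 36, 1)·P⁻¹ = [[16, 75, -60], [0, 1, 0], [0, -35, 36]].
The requested entry is 75.

75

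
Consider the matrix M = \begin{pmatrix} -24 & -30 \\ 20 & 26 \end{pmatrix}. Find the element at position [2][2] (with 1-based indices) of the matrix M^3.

Characteristic polynomial: λ^2 - 2λ - 24 = (λ - 6)(λ + 4), so the eigenvalues are -4, 6.
λ=-4: eigenvector (3, -2).
λ=6: eigenvector (-1, 1).
P = [[3, -1], [-2, 1]], D = diag(-4, 6), P⁻¹ = [[1, 1], [2, 3]].
M³ = P·diag(-64, 216)·P⁻¹ = [[-624, -840], [560, 776]].
The requested entry is 776.

776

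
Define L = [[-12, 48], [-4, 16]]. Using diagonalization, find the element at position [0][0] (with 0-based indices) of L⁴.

-768

Characteristic polynomial: r^2 - 4r = r(r - 4), so the eigenvalues are 0, 4.
r=0: eigenvector (4, 1).
r=4: eigenvector (3, 1).
P = [[4, 3], [1, 1]], D = diag(0, 4), P⁻¹ = [[1, -3], [-1, 4]].
L⁴ = P·diag(0, 256)·P⁻¹ = [[-768, 3072], [-256, 1024]].
The requested entry is -768.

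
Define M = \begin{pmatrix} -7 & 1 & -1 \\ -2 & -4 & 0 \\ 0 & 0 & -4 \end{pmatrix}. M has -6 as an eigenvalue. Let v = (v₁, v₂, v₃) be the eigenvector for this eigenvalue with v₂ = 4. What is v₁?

M + 6I = [[-1, 1, -1], [-2, 2, 0], [0, 0, 2]].
Solving (M + 6I)v = 0 gives the eigenspace spanned by (4, 4, 0).
With v₂ = 4, v = (4, 4, 0), so v₁ = 4.

4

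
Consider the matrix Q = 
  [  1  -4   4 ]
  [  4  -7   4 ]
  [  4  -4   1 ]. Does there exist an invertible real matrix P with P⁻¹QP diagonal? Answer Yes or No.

Yes

Characteristic polynomial: p(r) = r^3 + 5r^2 + 3r - 9 = (r - 1)(r + 3)^2.
r = -3 has algebraic multiplicity 2; rank(Q + 3I) = 1, so geometric multiplicity = 2.
Every eigenvalue has geometric = algebraic multiplicity, so Q is diagonalizable.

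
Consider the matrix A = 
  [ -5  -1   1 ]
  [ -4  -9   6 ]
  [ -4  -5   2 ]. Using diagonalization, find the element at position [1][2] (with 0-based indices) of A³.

Characteristic polynomial: t^3 + 12t^2 + 47t + 60 = (t + 3)(t + 4)(t + 5), so the eigenvalues are -5, -4, -3.
t=-5: eigenvector (1, 2, 2).
t=-3: eigenvector (0, 1, 1).
t=-4: eigenvector (-1, 2, 1).
P = [[1, 0, -1], [2, 1, 2], [2, 1, 1]], D = diag(-5, -3, -4), P⁻¹ = [[1, 1, -1], [-2, -3, 4], [0, 1, -1]].
A³ = P·diag(-125, -27, -64)·P⁻¹ = [[-125, -61, 61], [-196, -297, 270], [-196, -233, 206]].
The requested entry is 270.

270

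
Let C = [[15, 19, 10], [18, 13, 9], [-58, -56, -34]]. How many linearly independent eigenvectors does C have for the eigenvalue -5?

C + 5I = [[20, 19, 10], [18, 18, 9], [-58, -56, -29]].
This matrix has rank 2, so its null space has dimension 3 − 2 = 1.

1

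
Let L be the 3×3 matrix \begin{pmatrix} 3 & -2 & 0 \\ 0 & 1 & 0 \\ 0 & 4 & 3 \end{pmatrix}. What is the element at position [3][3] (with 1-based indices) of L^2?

Characteristic polynomial: s^3 - 7s^2 + 15s - 9 = (s - 3)^2(s - 1), so the eigenvalues are 1, 3, 3.
s=3: eigenvector (1, 0, 0).
s=1: eigenvector (1, 1, -2).
s=3: eigenvector (0, 0, 1).
P = [[1, 1, 0], [0, 1, 0], [0, -2, 1]], D = diag(3, 1, 3), P⁻¹ = [[1, -1, 0], [0, 1, 0], [0, 2, 1]].
L² = P·diag(9, 1, 9)·P⁻¹ = [[9, -8, 0], [0, 1, 0], [0, 16, 9]].
The requested entry is 9.

9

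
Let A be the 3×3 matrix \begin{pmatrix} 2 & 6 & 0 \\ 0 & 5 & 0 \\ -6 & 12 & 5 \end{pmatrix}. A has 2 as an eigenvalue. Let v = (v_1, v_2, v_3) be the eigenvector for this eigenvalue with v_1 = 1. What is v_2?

0

A − 2I = [[0, 6, 0], [0, 3, 0], [-6, 12, 3]].
Solving (A − 2I)v = 0 gives the eigenspace spanned by (1, 0, 2).
With v_1 = 1, v = (1, 0, 2), so v_2 = 0.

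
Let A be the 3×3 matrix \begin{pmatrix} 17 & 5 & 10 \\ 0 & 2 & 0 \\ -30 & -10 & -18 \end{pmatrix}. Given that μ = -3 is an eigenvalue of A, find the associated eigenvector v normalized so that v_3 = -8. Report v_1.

A + 3I = [[20, 5, 10], [0, 5, 0], [-30, -10, -15]].
Solving (A + 3I)v = 0 gives the eigenspace spanned by (4, 0, -8).
With v_3 = -8, v = (4, 0, -8), so v_1 = 4.

4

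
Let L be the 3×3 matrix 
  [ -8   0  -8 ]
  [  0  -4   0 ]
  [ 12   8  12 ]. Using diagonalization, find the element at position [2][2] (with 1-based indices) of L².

16

Characteristic polynomial: μ^3 - 16μ = μ(μ - 4)(μ + 4), so the eigenvalues are -4, 0, 4.
μ=0: eigenvector (1, 0, -1).
μ=-4: eigenvector (-2, 1, 1).
μ=4: eigenvector (-2, 0, 3).
P = [[1, -2, -2], [0, 1, 0], [-1, 1, 3]], D = diag(0, -4, 4), P⁻¹ = [[3, 4, 2], [0, 1, 0], [1, 1, 1]].
L² = P·diag(0, 16, 16)·P⁻¹ = [[-32, -64, -32], [0, 16, 0], [48, 64, 48]].
The requested entry is 16.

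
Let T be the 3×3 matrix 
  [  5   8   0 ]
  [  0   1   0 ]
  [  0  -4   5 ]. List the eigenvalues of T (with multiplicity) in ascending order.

1, 5, 5

Characteristic polynomial: p(s) = s^3 - 11s^2 + 35s - 25 = (s - 5)^2(s - 1).
Roots (with multiplicity): 1, 5, 5.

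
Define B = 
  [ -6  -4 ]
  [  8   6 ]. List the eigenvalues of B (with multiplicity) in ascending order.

-2, 2

Characteristic polynomial: p(μ) = μ^2 - 4 = (μ - 2)(μ + 2).
Roots (with multiplicity): -2, 2.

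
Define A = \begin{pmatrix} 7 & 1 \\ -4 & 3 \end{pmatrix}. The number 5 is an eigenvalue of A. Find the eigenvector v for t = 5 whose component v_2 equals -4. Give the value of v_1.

2

A − 5I = [[2, 1], [-4, -2]].
Solving (A − 5I)v = 0 gives the eigenspace spanned by (2, -4).
With v_2 = -4, v = (2, -4), so v_1 = 2.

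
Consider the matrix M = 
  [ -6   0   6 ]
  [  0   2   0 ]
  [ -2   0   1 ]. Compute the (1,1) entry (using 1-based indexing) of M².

Characteristic polynomial: μ^3 + 3μ^2 - 4μ - 12 = (μ - 2)(μ + 2)(μ + 3), so the eigenvalues are -3, -2, 2.
μ=-2: eigenvector (-3, 0, -2).
μ=2: eigenvector (0, 1, 0).
μ=-3: eigenvector (2, 0, 1).
P = [[-3, 0, 2], [0, 1, 0], [-2, 0, 1]], D = diag(-2, 2, -3), P⁻¹ = [[1, 0, -2], [0, 1, 0], [2, 0, -3]].
M² = P·diag(4, 4, 9)·P⁻¹ = [[24, 0, -30], [0, 4, 0], [10, 0, -11]].
The requested entry is 24.

24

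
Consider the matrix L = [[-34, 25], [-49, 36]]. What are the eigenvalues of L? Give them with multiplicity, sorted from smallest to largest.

Characteristic polynomial: p(r) = r^2 - 2r + 1 = (r - 1)^2.
Roots (with multiplicity): 1, 1.

1, 1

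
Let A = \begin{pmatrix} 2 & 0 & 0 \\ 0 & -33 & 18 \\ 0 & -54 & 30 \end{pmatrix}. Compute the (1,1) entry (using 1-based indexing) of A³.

Characteristic polynomial: μ^3 + μ^2 - 24μ + 36 = (μ - 3)(μ - 2)(μ + 6), so the eigenvalues are -6, 2, 3.
μ=3: eigenvector (0, 1, 2).
μ=2: eigenvector (1, 0, 0).
μ=-6: eigenvector (0, -2, -3).
P = [[0, 1, 0], [1, 0, -2], [2, 0, -3]], D = diag(3, 2, -6), P⁻¹ = [[0, -3, 2], [1, 0, 0], [0, -2, 1]].
A³ = P·diag(27, 8, -216)·P⁻¹ = [[8, 0, 0], [0, -945, 486], [0, -1458, 756]].
The requested entry is 8.

8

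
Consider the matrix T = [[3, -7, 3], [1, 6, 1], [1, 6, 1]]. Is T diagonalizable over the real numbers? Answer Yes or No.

Characteristic polynomial: p(s) = s^3 - 10s^2 + 25s = s(s - 5)^2.
s = 5 has algebraic multiplicity 2; rank(T − 5I) = 2, so geometric multiplicity = 1.
Geometric multiplicity < algebraic multiplicity, so T is not diagonalizable.

No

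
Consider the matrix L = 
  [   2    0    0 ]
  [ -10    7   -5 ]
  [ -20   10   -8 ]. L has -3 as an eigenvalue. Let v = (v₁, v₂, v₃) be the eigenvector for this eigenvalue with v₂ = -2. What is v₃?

-4

L + 3I = [[5, 0, 0], [-10, 10, -5], [-20, 10, -5]].
Solving (L + 3I)v = 0 gives the eigenspace spanned by (0, -2, -4).
With v₂ = -2, v = (0, -2, -4), so v₃ = -4.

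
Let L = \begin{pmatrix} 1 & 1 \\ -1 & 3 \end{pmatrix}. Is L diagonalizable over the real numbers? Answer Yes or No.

Characteristic polynomial: p(t) = t^2 - 4t + 4 = (t - 2)^2.
t = 2 has algebraic multiplicity 2; rank(L − 2I) = 1, so geometric multiplicity = 1.
Geometric multiplicity < algebraic multiplicity, so L is not diagonalizable.

No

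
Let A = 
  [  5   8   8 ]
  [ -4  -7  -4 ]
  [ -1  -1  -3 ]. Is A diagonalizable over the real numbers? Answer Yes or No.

No

Characteristic polynomial: p(μ) = μ^3 + 5μ^2 + 7μ + 3 = (μ + 1)^2(μ + 3).
μ = -1 has algebraic multiplicity 2; rank(A + 1I) = 2, so geometric multiplicity = 1.
Geometric multiplicity < algebraic multiplicity, so A is not diagonalizable.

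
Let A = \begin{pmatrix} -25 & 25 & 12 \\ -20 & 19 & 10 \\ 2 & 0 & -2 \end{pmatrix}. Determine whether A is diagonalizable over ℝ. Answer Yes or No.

Characteristic polynomial: p(t) = t^3 + 8t^2 + 13t + 6 = (t + 1)^2(t + 6).
t = -1 has algebraic multiplicity 2; rank(A + 1I) = 2, so geometric multiplicity = 1.
Geometric multiplicity < algebraic multiplicity, so A is not diagonalizable.

No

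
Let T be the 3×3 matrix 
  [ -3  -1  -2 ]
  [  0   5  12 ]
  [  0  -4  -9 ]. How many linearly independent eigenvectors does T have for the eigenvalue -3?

1

T + 3I = [[0, -1, -2], [0, 8, 12], [0, -4, -6]].
This matrix has rank 2, so its null space has dimension 3 − 2 = 1.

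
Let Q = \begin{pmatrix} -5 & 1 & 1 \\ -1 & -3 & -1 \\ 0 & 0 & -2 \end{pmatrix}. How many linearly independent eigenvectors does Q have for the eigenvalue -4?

1

Q + 4I = [[-1, 1, 1], [-1, 1, -1], [0, 0, 2]].
This matrix has rank 2, so its null space has dimension 3 − 2 = 1.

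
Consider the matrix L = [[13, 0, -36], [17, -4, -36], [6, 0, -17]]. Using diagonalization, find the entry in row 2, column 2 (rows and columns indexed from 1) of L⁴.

256

Characteristic polynomial: t^3 + 8t^2 + 11t - 20 = (t - 1)(t + 4)(t + 5), so the eigenvalues are -5, -4, 1.
t=-4: eigenvector (0, 1, 0).
t=1: eigenvector (3, 3, 1).
t=-5: eigenvector (2, 2, 1).
P = [[0, 3, 2], [1, 3, 2], [0, 1, 1]], D = diag(-4, 1, -5), P⁻¹ = [[-1, 1, 0], [1, 0, -2], [-1, 0, 3]].
L⁴ = P·diag(256, 1, 625)·P⁻¹ = [[-1247, 0, 3744], [-1503, 256, 3744], [-624, 0, 1873]].
The requested entry is 256.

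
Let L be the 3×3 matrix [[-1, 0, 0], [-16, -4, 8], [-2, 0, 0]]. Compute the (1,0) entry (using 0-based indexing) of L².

64

Characteristic polynomial: r^3 + 5r^2 + 4r = r(r + 1)(r + 4), so the eigenvalues are -4, -1, 0.
r=0: eigenvector (0, 2, 1).
r=-4: eigenvector (0, 1, 0).
r=-1: eigenvector (1, 0, 2).
P = [[0, 0, 1], [2, 1, 0], [1, 0, 2]], D = diag(0, -4, -1), P⁻¹ = [[-2, 0, 1], [4, 1, -2], [1, 0, 0]].
L² = P·diag(0, 16, 1)·P⁻¹ = [[1, 0, 0], [64, 16, -32], [2, 0, 0]].
The requested entry is 64.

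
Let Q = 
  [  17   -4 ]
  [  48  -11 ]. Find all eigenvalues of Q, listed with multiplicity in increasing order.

1, 5

Characteristic polynomial: p(r) = r^2 - 6r + 5 = (r - 5)(r - 1).
Roots (with multiplicity): 1, 5.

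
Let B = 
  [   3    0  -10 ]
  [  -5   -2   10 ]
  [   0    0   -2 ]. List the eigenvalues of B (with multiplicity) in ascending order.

-2, -2, 3

Characteristic polynomial: p(t) = t^3 + t^2 - 8t - 12 = (t - 3)(t + 2)^2.
Roots (with multiplicity): -2, -2, 3.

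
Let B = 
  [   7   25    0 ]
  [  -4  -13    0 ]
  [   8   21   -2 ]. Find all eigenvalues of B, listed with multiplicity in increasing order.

-3, -3, -2

Characteristic polynomial: p(μ) = μ^3 + 8μ^2 + 21μ + 18 = (μ + 2)(μ + 3)^2.
Roots (with multiplicity): -3, -3, -2.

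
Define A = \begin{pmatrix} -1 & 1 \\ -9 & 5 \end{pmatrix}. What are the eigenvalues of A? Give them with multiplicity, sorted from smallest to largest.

Characteristic polynomial: p(λ) = λ^2 - 4λ + 4 = (λ - 2)^2.
Roots (with multiplicity): 2, 2.

2, 2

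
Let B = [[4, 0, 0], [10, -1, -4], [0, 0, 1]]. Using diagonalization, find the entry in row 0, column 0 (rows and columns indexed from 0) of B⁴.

Characteristic polynomial: s^3 - 4s^2 - s + 4 = (s - 4)(s - 1)(s + 1), so the eigenvalues are -1, 1, 4.
s=4: eigenvector (1, 2, 0).
s=-1: eigenvector (0, 1, 0).
s=1: eigenvector (0, -2, 1).
P = [[1, 0, 0], [2, 1, -2], [0, 0, 1]], D = diag(4, -1, 1), P⁻¹ = [[1, 0, 0], [-2, 1, 2], [0, 0, 1]].
B⁴ = P·diag(256, 1, 1)·P⁻¹ = [[256, 0, 0], [510, 1, 0], [0, 0, 1]].
The requested entry is 256.

256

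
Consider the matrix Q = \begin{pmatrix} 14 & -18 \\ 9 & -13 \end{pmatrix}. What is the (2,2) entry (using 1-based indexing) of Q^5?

Characteristic polynomial: t^2 - t - 20 = (t - 5)(t + 4), so the eigenvalues are -4, 5.
t=-4: eigenvector (-1, -1).
t=5: eigenvector (2, 1).
P = [[-1, 2], [-1, 1]], D = diag(-4, 5), P⁻¹ = [[1, -2], [1, -1]].
Q⁵ = P·diag(-1024, 3125)·P⁻¹ = [[7274, -8298], [4149, -5173]].
The requested entry is -5173.

-5173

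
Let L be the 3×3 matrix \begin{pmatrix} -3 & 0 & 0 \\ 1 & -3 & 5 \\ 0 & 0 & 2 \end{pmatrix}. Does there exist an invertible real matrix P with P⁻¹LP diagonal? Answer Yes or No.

No

Characteristic polynomial: p(r) = r^3 + 4r^2 - 3r - 18 = (r - 2)(r + 3)^2.
r = -3 has algebraic multiplicity 2; rank(L + 3I) = 2, so geometric multiplicity = 1.
Geometric multiplicity < algebraic multiplicity, so L is not diagonalizable.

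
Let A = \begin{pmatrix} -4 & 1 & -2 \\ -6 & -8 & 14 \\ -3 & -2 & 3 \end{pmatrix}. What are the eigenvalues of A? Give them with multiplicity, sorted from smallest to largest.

-4, -4, -1

Characteristic polynomial: p(t) = t^3 + 9t^2 + 24t + 16 = (t + 1)(t + 4)^2.
Roots (with multiplicity): -4, -4, -1.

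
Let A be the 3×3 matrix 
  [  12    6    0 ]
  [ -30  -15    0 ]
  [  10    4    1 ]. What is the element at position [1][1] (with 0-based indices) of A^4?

405

Characteristic polynomial: μ^3 + 2μ^2 - 3μ = μ(μ - 1)(μ + 3), so the eigenvalues are -3, 0, 1.
μ=0: eigenvector (1, -2, -2).
μ=-3: eigenvector (-2, 5, 0).
μ=1: eigenvector (0, 0, 1).
P = [[1, -2, 0], [-2, 5, 0], [-2, 0, 1]], D = diag(0, -3, 1), P⁻¹ = [[5, 2, 0], [2, 1, 0], [10, 4, 1]].
A⁴ = P·diag(0, 81, 1)·P⁻¹ = [[-324, -162, 0], [810, 405, 0], [10, 4, 1]].
The requested entry is 405.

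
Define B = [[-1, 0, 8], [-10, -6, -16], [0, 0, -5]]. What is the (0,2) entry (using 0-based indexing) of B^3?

248

Characteristic polynomial: s^3 + 12s^2 + 41s + 30 = (s + 1)(s + 5)(s + 6), so the eigenvalues are -6, -5, -1.
s=-1: eigenvector (1, -2, 0).
s=-6: eigenvector (0, 1, 0).
s=-5: eigenvector (-2, 4, 1).
P = [[1, 0, -2], [-2, 1, 4], [0, 0, 1]], D = diag(-1, -6, -5), P⁻¹ = [[1, 0, 2], [2, 1, 0], [0, 0, 1]].
B³ = P·diag(-1, -216, -125)·P⁻¹ = [[-1, 0, 248], [-430, -216, -496], [0, 0, -125]].
The requested entry is 248.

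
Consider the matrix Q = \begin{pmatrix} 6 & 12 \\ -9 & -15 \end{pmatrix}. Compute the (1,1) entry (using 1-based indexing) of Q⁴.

-3564

Characteristic polynomial: r^2 + 9r + 18 = (r + 3)(r + 6), so the eigenvalues are -6, -3.
r=-6: eigenvector (-1, 1).
r=-3: eigenvector (4, -3).
P = [[-1, 4], [1, -3]], D = diag(-6, -3), P⁻¹ = [[3, 4], [1, 1]].
Q⁴ = P·diag(1296, 81)·P⁻¹ = [[-3564, -4860], [3645, 4941]].
The requested entry is -3564.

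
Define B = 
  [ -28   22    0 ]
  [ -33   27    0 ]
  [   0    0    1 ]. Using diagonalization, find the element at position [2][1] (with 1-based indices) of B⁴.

Characteristic polynomial: μ^3 - 31μ + 30 = (μ - 5)(μ - 1)(μ + 6), so the eigenvalues are -6, 1, 5.
μ=-6: eigenvector (1, 1, 0).
μ=5: eigenvector (2, 3, 0).
μ=1: eigenvector (0, 0, 1).
P = [[1, 2, 0], [1, 3, 0], [0, 0, 1]], D = diag(-6, 5, 1), P⁻¹ = [[3, -2, 0], [-1, 1, 0], [0, 0, 1]].
B⁴ = P·diag(1296, 625, 1)·P⁻¹ = [[2638, -1342, 0], [2013, -717, 0], [0, 0, 1]].
The requested entry is 2013.

2013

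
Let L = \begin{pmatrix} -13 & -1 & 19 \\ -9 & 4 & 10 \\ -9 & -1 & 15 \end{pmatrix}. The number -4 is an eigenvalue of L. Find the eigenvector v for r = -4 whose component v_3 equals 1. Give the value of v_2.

1

L + 4I = [[-9, -1, 19], [-9, 8, 10], [-9, -1, 19]].
Solving (L + 4I)v = 0 gives the eigenspace spanned by (2, 1, 1).
With v_3 = 1, v = (2, 1, 1), so v_2 = 1.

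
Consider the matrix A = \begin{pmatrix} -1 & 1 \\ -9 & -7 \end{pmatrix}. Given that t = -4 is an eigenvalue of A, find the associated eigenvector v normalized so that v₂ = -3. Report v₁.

1

A + 4I = [[3, 1], [-9, -3]].
Solving (A + 4I)v = 0 gives the eigenspace spanned by (1, -3).
With v₂ = -3, v = (1, -3), so v₁ = 1.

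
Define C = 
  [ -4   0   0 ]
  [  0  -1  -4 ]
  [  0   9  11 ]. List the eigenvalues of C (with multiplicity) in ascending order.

Characteristic polynomial: p(μ) = μ^3 - 6μ^2 - 15μ + 100 = (μ - 5)^2(μ + 4).
Roots (with multiplicity): -4, 5, 5.

-4, 5, 5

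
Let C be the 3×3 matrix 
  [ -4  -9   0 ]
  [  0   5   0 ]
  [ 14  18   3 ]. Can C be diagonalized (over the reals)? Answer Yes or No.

Yes

Characteristic polynomial: p(μ) = μ^3 - 4μ^2 - 17μ + 60 = (μ - 5)(μ - 3)(μ + 4).
All 3 eigenvalues are distinct, so C is diagonalizable.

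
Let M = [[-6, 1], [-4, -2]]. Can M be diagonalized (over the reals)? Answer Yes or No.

No

Characteristic polynomial: p(s) = s^2 + 8s + 16 = (s + 4)^2.
s = -4 has algebraic multiplicity 2; rank(M + 4I) = 1, so geometric multiplicity = 1.
Geometric multiplicity < algebraic multiplicity, so M is not diagonalizable.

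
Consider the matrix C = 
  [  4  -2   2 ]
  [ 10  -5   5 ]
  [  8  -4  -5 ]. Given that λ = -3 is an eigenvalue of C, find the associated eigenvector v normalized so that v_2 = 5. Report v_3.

-2

C + 3I = [[7, -2, 2], [10, -2, 5], [8, -4, -2]].
Solving (C + 3I)v = 0 gives the eigenspace spanned by (2, 5, -2).
With v_2 = 5, v = (2, 5, -2), so v_3 = -2.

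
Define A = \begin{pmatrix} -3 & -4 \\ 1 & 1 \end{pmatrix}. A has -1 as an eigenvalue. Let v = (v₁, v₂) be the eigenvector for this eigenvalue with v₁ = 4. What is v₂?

-2

A + 1I = [[-2, -4], [1, 2]].
Solving (A + 1I)v = 0 gives the eigenspace spanned by (4, -2).
With v₁ = 4, v = (4, -2), so v₂ = -2.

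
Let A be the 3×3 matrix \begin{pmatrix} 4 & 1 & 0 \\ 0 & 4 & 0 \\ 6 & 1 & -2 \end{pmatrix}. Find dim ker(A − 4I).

1

A − 4I = [[0, 1, 0], [0, 0, 0], [6, 1, -6]].
This matrix has rank 2, so its null space has dimension 3 − 2 = 1.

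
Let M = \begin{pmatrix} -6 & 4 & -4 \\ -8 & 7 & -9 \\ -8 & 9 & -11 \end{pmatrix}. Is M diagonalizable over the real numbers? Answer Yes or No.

Characteristic polynomial: p(t) = t^3 + 10t^2 + 28t + 24 = (t + 2)^2(t + 6).
t = -2 has algebraic multiplicity 2; rank(M + 2I) = 2, so geometric multiplicity = 1.
Geometric multiplicity < algebraic multiplicity, so M is not diagonalizable.

No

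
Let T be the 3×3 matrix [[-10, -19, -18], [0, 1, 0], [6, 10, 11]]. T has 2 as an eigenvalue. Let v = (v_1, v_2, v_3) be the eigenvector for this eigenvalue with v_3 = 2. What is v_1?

T − 2I = [[-12, -19, -18], [0, -1, 0], [6, 10, 9]].
Solving (T − 2I)v = 0 gives the eigenspace spanned by (-3, 0, 2).
With v_3 = 2, v = (-3, 0, 2), so v_1 = -3.

-3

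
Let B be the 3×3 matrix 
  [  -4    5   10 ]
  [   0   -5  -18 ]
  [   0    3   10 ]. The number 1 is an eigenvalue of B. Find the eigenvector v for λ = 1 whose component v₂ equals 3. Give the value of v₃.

B − 1I = [[-5, 5, 10], [0, -6, -18], [0, 3, 9]].
Solving (B − 1I)v = 0 gives the eigenspace spanned by (1, 3, -1).
With v₂ = 3, v = (1, 3, -1), so v₃ = -1.

-1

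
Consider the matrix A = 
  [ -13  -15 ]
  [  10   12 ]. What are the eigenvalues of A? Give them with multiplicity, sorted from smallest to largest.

-3, 2

Characteristic polynomial: p(t) = t^2 + t - 6 = (t - 2)(t + 3).
Roots (with multiplicity): -3, 2.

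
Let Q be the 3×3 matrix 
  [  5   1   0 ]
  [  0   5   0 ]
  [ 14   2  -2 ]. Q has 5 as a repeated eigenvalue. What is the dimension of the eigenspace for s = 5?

Q − 5I = [[0, 1, 0], [0, 0, 0], [14, 2, -7]].
This matrix has rank 2, so its null space has dimension 3 − 2 = 1.

1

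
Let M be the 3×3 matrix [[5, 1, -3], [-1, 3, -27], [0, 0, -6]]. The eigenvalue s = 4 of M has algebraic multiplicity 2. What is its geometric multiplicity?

M − 4I = [[1, 1, -3], [-1, -1, -27], [0, 0, -10]].
This matrix has rank 2, so its null space has dimension 3 − 2 = 1.

1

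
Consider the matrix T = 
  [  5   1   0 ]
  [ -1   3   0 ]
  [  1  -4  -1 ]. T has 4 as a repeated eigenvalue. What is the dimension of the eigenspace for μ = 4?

1

T − 4I = [[1, 1, 0], [-1, -1, 0], [1, -4, -5]].
This matrix has rank 2, so its null space has dimension 3 − 2 = 1.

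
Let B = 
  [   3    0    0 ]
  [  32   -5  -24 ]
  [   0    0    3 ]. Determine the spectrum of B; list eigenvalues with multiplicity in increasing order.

Characteristic polynomial: p(s) = s^3 - s^2 - 21s + 45 = (s - 3)^2(s + 5).
Roots (with multiplicity): -5, 3, 3.

-5, 3, 3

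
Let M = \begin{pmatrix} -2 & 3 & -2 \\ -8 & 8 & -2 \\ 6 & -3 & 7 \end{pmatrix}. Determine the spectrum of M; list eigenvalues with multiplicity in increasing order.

4, 4, 5

Characteristic polynomial: p(r) = r^3 - 13r^2 + 56r - 80 = (r - 5)(r - 4)^2.
Roots (with multiplicity): 4, 4, 5.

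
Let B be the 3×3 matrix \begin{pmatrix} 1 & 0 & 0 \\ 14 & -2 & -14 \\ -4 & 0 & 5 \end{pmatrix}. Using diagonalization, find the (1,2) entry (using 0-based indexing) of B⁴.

-1218

Characteristic polynomial: λ^3 - 4λ^2 - 7λ + 10 = (λ - 5)(λ - 1)(λ + 2), so the eigenvalues are -2, 1, 5.
λ=1: eigenvector (1, 0, 1).
λ=-2: eigenvector (0, 1, 0).
λ=5: eigenvector (0, -2, 1).
P = [[1, 0, 0], [0, 1, -2], [1, 0, 1]], D = diag(1, -2, 5), P⁻¹ = [[1, 0, 0], [-2, 1, 2], [-1, 0, 1]].
B⁴ = P·diag(1, 16, 625)·P⁻¹ = [[1, 0, 0], [1218, 16, -1218], [-624, 0, 625]].
The requested entry is -1218.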